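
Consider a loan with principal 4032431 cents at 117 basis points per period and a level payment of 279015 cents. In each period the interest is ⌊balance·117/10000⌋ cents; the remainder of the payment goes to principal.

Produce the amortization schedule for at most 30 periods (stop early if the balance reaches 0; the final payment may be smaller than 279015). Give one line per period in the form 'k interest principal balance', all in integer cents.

1 47179 231836 3800595
2 44466 234549 3566046
3 41722 237293 3328753
4 38946 240069 3088684
5 36137 242878 2845806
6 33295 245720 2600086
7 30421 248594 2351492
8 27512 251503 2099989
9 24569 254446 1845543
10 21592 257423 1588120
11 18581 260434 1327686
12 15533 263482 1064204
13 12451 266564 797640
14 9332 269683 527957
15 6177 272838 255119
16 2984 255119 0

1. interest=⌊4032431·117/10000⌋=47179; principal=279015-47179=231836; balance=4032431-231836=3800595
2. interest=⌊3800595·117/10000⌋=44466; principal=279015-44466=234549; balance=3800595-234549=3566046
3. interest=⌊3566046·117/10000⌋=41722; principal=279015-41722=237293; balance=3566046-237293=3328753
4. interest=⌊3328753·117/10000⌋=38946; principal=279015-38946=240069; balance=3328753-240069=3088684
5. interest=⌊3088684·117/10000⌋=36137; principal=279015-36137=242878; balance=3088684-242878=2845806
6. interest=⌊2845806·117/10000⌋=33295; principal=279015-33295=245720; balance=2845806-245720=2600086
7. interest=⌊2600086·117/10000⌋=30421; principal=279015-30421=248594; balance=2600086-248594=2351492
8. interest=⌊2351492·117/10000⌋=27512; principal=279015-27512=251503; balance=2351492-251503=2099989
9. interest=⌊2099989·117/10000⌋=24569; principal=279015-24569=254446; balance=2099989-254446=1845543
10. interest=⌊1845543·117/10000⌋=21592; principal=279015-21592=257423; balance=1845543-257423=1588120
11. interest=⌊1588120·117/10000⌋=18581; principal=279015-18581=260434; balance=1588120-260434=1327686
12. interest=⌊1327686·117/10000⌋=15533; principal=279015-15533=263482; balance=1327686-263482=1064204
13. interest=⌊1064204·117/10000⌋=12451; principal=279015-12451=266564; balance=1064204-266564=797640
14. interest=⌊797640·117/10000⌋=9332; principal=279015-9332=269683; balance=797640-269683=527957
15. interest=⌊527957·117/10000⌋=6177; principal=279015-6177=272838; balance=527957-272838=255119
16. interest=⌊255119·117/10000⌋=2984; principal=min(279015-2984,255119)=255119; balance=255119-255119=0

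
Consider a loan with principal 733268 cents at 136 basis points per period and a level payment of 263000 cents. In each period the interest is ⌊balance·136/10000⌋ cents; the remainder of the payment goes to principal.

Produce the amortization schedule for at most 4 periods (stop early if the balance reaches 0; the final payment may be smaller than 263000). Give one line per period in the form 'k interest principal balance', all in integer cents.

1 9972 253028 480240
2 6531 256469 223771
3 3043 223771 0

1. interest=⌊733268·136/10000⌋=9972; principal=263000-9972=253028; balance=733268-253028=480240
2. interest=⌊480240·136/10000⌋=6531; principal=263000-6531=256469; balance=480240-256469=223771
3. interest=⌊223771·136/10000⌋=3043; principal=min(263000-3043,223771)=223771; balance=223771-223771=0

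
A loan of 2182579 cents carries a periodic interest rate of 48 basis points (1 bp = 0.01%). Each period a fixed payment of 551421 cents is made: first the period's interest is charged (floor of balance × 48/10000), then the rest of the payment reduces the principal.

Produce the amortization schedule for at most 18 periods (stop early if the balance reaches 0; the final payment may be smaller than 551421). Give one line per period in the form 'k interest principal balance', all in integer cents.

1. interest=⌊2182579·48/10000⌋=10476; principal=551421-10476=540945; balance=2182579-540945=1641634
2. interest=⌊1641634·48/10000⌋=7879; principal=551421-7879=543542; balance=1641634-543542=1098092
3. interest=⌊1098092·48/10000⌋=5270; principal=551421-5270=546151; balance=1098092-546151=551941
4. interest=⌊551941·48/10000⌋=2649; principal=551421-2649=548772; balance=551941-548772=3169
5. interest=⌊3169·48/10000⌋=15; principal=min(551421-15,3169)=3169; balance=3169-3169=0

1 10476 540945 1641634
2 7879 543542 1098092
3 5270 546151 551941
4 2649 548772 3169
5 15 3169 0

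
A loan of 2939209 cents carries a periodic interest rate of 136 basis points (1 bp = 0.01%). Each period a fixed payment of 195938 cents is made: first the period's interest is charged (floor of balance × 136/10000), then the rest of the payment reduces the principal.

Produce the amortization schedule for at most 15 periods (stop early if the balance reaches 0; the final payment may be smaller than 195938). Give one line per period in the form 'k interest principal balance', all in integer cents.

1 39973 155965 2783244
2 37852 158086 2625158
3 35702 160236 2464922
4 33522 162416 2302506
5 31314 164624 2137882
6 29075 166863 1971019
7 26805 169133 1801886
8 24505 171433 1630453
9 22174 173764 1456689
10 19810 176128 1280561
11 17415 178523 1102038
12 14987 180951 921087
13 12526 183412 737675
14 10032 185906 551769
15 7504 188434 363335

1. interest=⌊2939209·136/10000⌋=39973; principal=195938-39973=155965; balance=2939209-155965=2783244
2. interest=⌊2783244·136/10000⌋=37852; principal=195938-37852=158086; balance=2783244-158086=2625158
3. interest=⌊2625158·136/10000⌋=35702; principal=195938-35702=160236; balance=2625158-160236=2464922
4. interest=⌊2464922·136/10000⌋=33522; principal=195938-33522=162416; balance=2464922-162416=2302506
5. interest=⌊2302506·136/10000⌋=31314; principal=195938-31314=164624; balance=2302506-164624=2137882
6. interest=⌊2137882·136/10000⌋=29075; principal=195938-29075=166863; balance=2137882-166863=1971019
7. interest=⌊1971019·136/10000⌋=26805; principal=195938-26805=169133; balance=1971019-169133=1801886
8. interest=⌊1801886·136/10000⌋=24505; principal=195938-24505=171433; balance=1801886-171433=1630453
9. interest=⌊1630453·136/10000⌋=22174; principal=195938-22174=173764; balance=1630453-173764=1456689
10. interest=⌊1456689·136/10000⌋=19810; principal=195938-19810=176128; balance=1456689-176128=1280561
11. interest=⌊1280561·136/10000⌋=17415; principal=195938-17415=178523; balance=1280561-178523=1102038
12. interest=⌊1102038·136/10000⌋=14987; principal=195938-14987=180951; balance=1102038-180951=921087
13. interest=⌊921087·136/10000⌋=12526; principal=195938-12526=183412; balance=921087-183412=737675
14. interest=⌊737675·136/10000⌋=10032; principal=195938-10032=185906; balance=737675-185906=551769
15. interest=⌊551769·136/10000⌋=7504; principal=195938-7504=188434; balance=551769-188434=363335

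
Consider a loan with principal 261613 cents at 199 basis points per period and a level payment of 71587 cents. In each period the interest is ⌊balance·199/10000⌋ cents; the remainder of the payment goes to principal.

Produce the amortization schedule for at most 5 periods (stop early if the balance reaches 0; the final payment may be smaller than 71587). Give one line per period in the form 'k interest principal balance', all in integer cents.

1. interest=⌊261613·199/10000⌋=5206; principal=71587-5206=66381; balance=261613-66381=195232
2. interest=⌊195232·199/10000⌋=3885; principal=71587-3885=67702; balance=195232-67702=127530
3. interest=⌊127530·199/10000⌋=2537; principal=71587-2537=69050; balance=127530-69050=58480
4. interest=⌊58480·199/10000⌋=1163; principal=min(71587-1163,58480)=58480; balance=58480-58480=0

1 5206 66381 195232
2 3885 67702 127530
3 2537 69050 58480
4 1163 58480 0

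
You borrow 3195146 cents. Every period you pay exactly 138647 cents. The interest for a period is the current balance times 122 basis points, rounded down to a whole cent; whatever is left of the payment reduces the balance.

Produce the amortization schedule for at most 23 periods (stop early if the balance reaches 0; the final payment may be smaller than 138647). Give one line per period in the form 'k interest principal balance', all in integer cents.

1 38980 99667 3095479
2 37764 100883 2994596
3 36534 102113 2892483
4 35288 103359 2789124
5 34027 104620 2684504
6 32750 105897 2578607
7 31459 107188 2471419
8 30151 108496 2362923
9 28827 109820 2253103
10 27487 111160 2141943
11 26131 112516 2029427
12 24759 113888 1915539
13 23369 115278 1800261
14 21963 116684 1683577
15 20539 118108 1565469
16 19098 119549 1445920
17 17640 121007 1324913
18 16163 122484 1202429
19 14669 123978 1078451
20 13157 125490 952961
21 11626 127021 825940
22 10076 128571 697369
23 8507 130140 567229

1. interest=⌊3195146·122/10000⌋=38980; principal=138647-38980=99667; balance=3195146-99667=3095479
2. interest=⌊3095479·122/10000⌋=37764; principal=138647-37764=100883; balance=3095479-100883=2994596
3. interest=⌊2994596·122/10000⌋=36534; principal=138647-36534=102113; balance=2994596-102113=2892483
4. interest=⌊2892483·122/10000⌋=35288; principal=138647-35288=103359; balance=2892483-103359=2789124
5. interest=⌊2789124·122/10000⌋=34027; principal=138647-34027=104620; balance=2789124-104620=2684504
6. interest=⌊2684504·122/10000⌋=32750; principal=138647-32750=105897; balance=2684504-105897=2578607
7. interest=⌊2578607·122/10000⌋=31459; principal=138647-31459=107188; balance=2578607-107188=2471419
8. interest=⌊2471419·122/10000⌋=30151; principal=138647-30151=108496; balance=2471419-108496=2362923
9. interest=⌊2362923·122/10000⌋=28827; principal=138647-28827=109820; balance=2362923-109820=2253103
10. interest=⌊2253103·122/10000⌋=27487; principal=138647-27487=111160; balance=2253103-111160=2141943
11. interest=⌊2141943·122/10000⌋=26131; principal=138647-26131=112516; balance=2141943-112516=2029427
12. interest=⌊2029427·122/10000⌋=24759; principal=138647-24759=113888; balance=2029427-113888=1915539
13. interest=⌊1915539·122/10000⌋=23369; principal=138647-23369=115278; balance=1915539-115278=1800261
14. interest=⌊1800261·122/10000⌋=21963; principal=138647-21963=116684; balance=1800261-116684=1683577
15. interest=⌊1683577·122/10000⌋=20539; principal=138647-20539=118108; balance=1683577-118108=1565469
16. interest=⌊1565469·122/10000⌋=19098; principal=138647-19098=119549; balance=1565469-119549=1445920
17. interest=⌊1445920·122/10000⌋=17640; principal=138647-17640=121007; balance=1445920-121007=1324913
18. interest=⌊1324913·122/10000⌋=16163; principal=138647-16163=122484; balance=1324913-122484=1202429
19. interest=⌊1202429·122/10000⌋=14669; principal=138647-14669=123978; balance=1202429-123978=1078451
20. interest=⌊1078451·122/10000⌋=13157; principal=138647-13157=125490; balance=1078451-125490=952961
21. interest=⌊952961·122/10000⌋=11626; principal=138647-11626=127021; balance=952961-127021=825940
22. interest=⌊825940·122/10000⌋=10076; principal=138647-10076=128571; balance=825940-128571=697369
23. interest=⌊697369·122/10000⌋=8507; principal=138647-8507=130140; balance=697369-130140=567229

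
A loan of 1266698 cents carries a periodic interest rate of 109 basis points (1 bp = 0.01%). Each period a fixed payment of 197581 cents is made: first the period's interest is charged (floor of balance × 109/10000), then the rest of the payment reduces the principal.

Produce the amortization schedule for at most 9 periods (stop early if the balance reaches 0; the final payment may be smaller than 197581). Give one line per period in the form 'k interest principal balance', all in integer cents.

1. interest=⌊1266698·109/10000⌋=13807; principal=197581-13807=183774; balance=1266698-183774=1082924
2. interest=⌊1082924·109/10000⌋=11803; principal=197581-11803=185778; balance=1082924-185778=897146
3. interest=⌊897146·109/10000⌋=9778; principal=197581-9778=187803; balance=897146-187803=709343
4. interest=⌊709343·109/10000⌋=7731; principal=197581-7731=189850; balance=709343-189850=519493
5. interest=⌊519493·109/10000⌋=5662; principal=197581-5662=191919; balance=519493-191919=327574
6. interest=⌊327574·109/10000⌋=3570; principal=197581-3570=194011; balance=327574-194011=133563
7. interest=⌊133563·109/10000⌋=1455; principal=min(197581-1455,133563)=133563; balance=133563-133563=0

1 13807 183774 1082924
2 11803 185778 897146
3 9778 187803 709343
4 7731 189850 519493
5 5662 191919 327574
6 3570 194011 133563
7 1455 133563 0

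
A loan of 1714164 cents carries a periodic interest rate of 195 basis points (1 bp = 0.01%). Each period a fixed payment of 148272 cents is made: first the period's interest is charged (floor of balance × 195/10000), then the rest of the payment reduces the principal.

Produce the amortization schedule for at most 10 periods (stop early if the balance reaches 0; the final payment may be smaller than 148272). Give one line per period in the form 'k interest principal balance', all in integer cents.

1 33426 114846 1599318
2 31186 117086 1482232
3 28903 119369 1362863
4 26575 121697 1241166
5 24202 124070 1117096
6 21783 126489 990607
7 19316 128956 861651
8 16802 131470 730181
9 14238 134034 596147
10 11624 136648 459499

1. interest=⌊1714164·195/10000⌋=33426; principal=148272-33426=114846; balance=1714164-114846=1599318
2. interest=⌊1599318·195/10000⌋=31186; principal=148272-31186=117086; balance=1599318-117086=1482232
3. interest=⌊1482232·195/10000⌋=28903; principal=148272-28903=119369; balance=1482232-119369=1362863
4. interest=⌊1362863·195/10000⌋=26575; principal=148272-26575=121697; balance=1362863-121697=1241166
5. interest=⌊1241166·195/10000⌋=24202; principal=148272-24202=124070; balance=1241166-124070=1117096
6. interest=⌊1117096·195/10000⌋=21783; principal=148272-21783=126489; balance=1117096-126489=990607
7. interest=⌊990607·195/10000⌋=19316; principal=148272-19316=128956; balance=990607-128956=861651
8. interest=⌊861651·195/10000⌋=16802; principal=148272-16802=131470; balance=861651-131470=730181
9. interest=⌊730181·195/10000⌋=14238; principal=148272-14238=134034; balance=730181-134034=596147
10. interest=⌊596147·195/10000⌋=11624; principal=148272-11624=136648; balance=596147-136648=459499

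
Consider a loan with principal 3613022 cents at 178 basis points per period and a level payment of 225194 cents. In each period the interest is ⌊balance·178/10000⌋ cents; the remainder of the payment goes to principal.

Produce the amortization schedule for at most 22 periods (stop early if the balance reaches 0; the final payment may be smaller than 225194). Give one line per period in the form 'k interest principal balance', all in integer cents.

1. interest=⌊3613022·178/10000⌋=64311; principal=225194-64311=160883; balance=3613022-160883=3452139
2. interest=⌊3452139·178/10000⌋=61448; principal=225194-61448=163746; balance=3452139-163746=3288393
3. interest=⌊3288393·178/10000⌋=58533; principal=225194-58533=166661; balance=3288393-166661=3121732
4. interest=⌊3121732·178/10000⌋=55566; principal=225194-55566=169628; balance=3121732-169628=2952104
5. interest=⌊2952104·178/10000⌋=52547; principal=225194-52547=172647; balance=2952104-172647=2779457
6. interest=⌊2779457·178/10000⌋=49474; principal=225194-49474=175720; balance=2779457-175720=2603737
7. interest=⌊2603737·178/10000⌋=46346; principal=225194-46346=178848; balance=2603737-178848=2424889
8. interest=⌊2424889·178/10000⌋=43163; principal=225194-43163=182031; balance=2424889-182031=2242858
9. interest=⌊2242858·178/10000⌋=39922; principal=225194-39922=185272; balance=2242858-185272=2057586
10. interest=⌊2057586·178/10000⌋=36625; principal=225194-36625=188569; balance=2057586-188569=1869017
11. interest=⌊1869017·178/10000⌋=33268; principal=225194-33268=191926; balance=1869017-191926=1677091
12. interest=⌊1677091·178/10000⌋=29852; principal=225194-29852=195342; balance=1677091-195342=1481749
13. interest=⌊1481749·178/10000⌋=26375; principal=225194-26375=198819; balance=1481749-198819=1282930
14. interest=⌊1282930·178/10000⌋=22836; principal=225194-22836=202358; balance=1282930-202358=1080572
15. interest=⌊1080572·178/10000⌋=19234; principal=225194-19234=205960; balance=1080572-205960=874612
16. interest=⌊874612·178/10000⌋=15568; principal=225194-15568=209626; balance=874612-209626=664986
17. interest=⌊664986·178/10000⌋=11836; principal=225194-11836=213358; balance=664986-213358=451628
18. interest=⌊451628·178/10000⌋=8038; principal=225194-8038=217156; balance=451628-217156=234472
19. interest=⌊234472·178/10000⌋=4173; principal=225194-4173=221021; balance=234472-221021=13451
20. interest=⌊13451·178/10000⌋=239; principal=min(225194-239,13451)=13451; balance=13451-13451=0

1 64311 160883 3452139
2 61448 163746 3288393
3 58533 166661 3121732
4 55566 169628 2952104
5 52547 172647 2779457
6 49474 175720 2603737
7 46346 178848 2424889
8 43163 182031 2242858
9 39922 185272 2057586
10 36625 188569 1869017
11 33268 191926 1677091
12 29852 195342 1481749
13 26375 198819 1282930
14 22836 202358 1080572
15 19234 205960 874612
16 15568 209626 664986
17 11836 213358 451628
18 8038 217156 234472
19 4173 221021 13451
20 239 13451 0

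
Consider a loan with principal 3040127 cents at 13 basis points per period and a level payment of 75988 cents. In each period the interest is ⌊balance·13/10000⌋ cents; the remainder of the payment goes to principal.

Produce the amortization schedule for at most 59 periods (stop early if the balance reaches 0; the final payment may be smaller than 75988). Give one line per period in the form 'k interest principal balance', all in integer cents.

1 3952 72036 2968091
2 3858 72130 2895961
3 3764 72224 2823737
4 3670 72318 2751419
5 3576 72412 2679007
6 3482 72506 2606501
7 3388 72600 2533901
8 3294 72694 2461207
9 3199 72789 2388418
10 3104 72884 2315534
11 3010 72978 2242556
12 2915 73073 2169483
13 2820 73168 2096315
14 2725 73263 2023052
15 2629 73359 1949693
16 2534 73454 1876239
17 2439 73549 1802690
18 2343 73645 1729045
19 2247 73741 1655304
20 2151 73837 1581467
21 2055 73933 1507534
22 1959 74029 1433505
23 1863 74125 1359380
24 1767 74221 1285159
25 1670 74318 1210841
26 1574 74414 1136427
27 1477 74511 1061916
28 1380 74608 987308
29 1283 74705 912603
30 1186 74802 837801
31 1089 74899 762902
32 991 74997 687905
33 894 75094 612811
34 796 75192 537619
35 698 75290 462329
36 601 75387 386942
37 503 75485 311457
38 404 75584 235873
39 306 75682 160191
40 208 75780 84411
41 109 75879 8532
42 11 8532 0

1. interest=⌊3040127·13/10000⌋=3952; principal=75988-3952=72036; balance=3040127-72036=2968091
2. interest=⌊2968091·13/10000⌋=3858; principal=75988-3858=72130; balance=2968091-72130=2895961
3. interest=⌊2895961·13/10000⌋=3764; principal=75988-3764=72224; balance=2895961-72224=2823737
4. interest=⌊2823737·13/10000⌋=3670; principal=75988-3670=72318; balance=2823737-72318=2751419
5. interest=⌊2751419·13/10000⌋=3576; principal=75988-3576=72412; balance=2751419-72412=2679007
6. interest=⌊2679007·13/10000⌋=3482; principal=75988-3482=72506; balance=2679007-72506=2606501
7. interest=⌊2606501·13/10000⌋=3388; principal=75988-3388=72600; balance=2606501-72600=2533901
8. interest=⌊2533901·13/10000⌋=3294; principal=75988-3294=72694; balance=2533901-72694=2461207
9. interest=⌊2461207·13/10000⌋=3199; principal=75988-3199=72789; balance=2461207-72789=2388418
10. interest=⌊2388418·13/10000⌋=3104; principal=75988-3104=72884; balance=2388418-72884=2315534
11. interest=⌊2315534·13/10000⌋=3010; principal=75988-3010=72978; balance=2315534-72978=2242556
12. interest=⌊2242556·13/10000⌋=2915; principal=75988-2915=73073; balance=2242556-73073=2169483
13. interest=⌊2169483·13/10000⌋=2820; principal=75988-2820=73168; balance=2169483-73168=2096315
14. interest=⌊2096315·13/10000⌋=2725; principal=75988-2725=73263; balance=2096315-73263=2023052
15. interest=⌊2023052·13/10000⌋=2629; principal=75988-2629=73359; balance=2023052-73359=1949693
16. interest=⌊1949693·13/10000⌋=2534; principal=75988-2534=73454; balance=1949693-73454=1876239
17. interest=⌊1876239·13/10000⌋=2439; principal=75988-2439=73549; balance=1876239-73549=1802690
18. interest=⌊1802690·13/10000⌋=2343; principal=75988-2343=73645; balance=1802690-73645=1729045
19. interest=⌊1729045·13/10000⌋=2247; principal=75988-2247=73741; balance=1729045-73741=1655304
20. interest=⌊1655304·13/10000⌋=2151; principal=75988-2151=73837; balance=1655304-73837=1581467
21. interest=⌊1581467·13/10000⌋=2055; principal=75988-2055=73933; balance=1581467-73933=1507534
22. interest=⌊1507534·13/10000⌋=1959; principal=75988-1959=74029; balance=1507534-74029=1433505
23. interest=⌊1433505·13/10000⌋=1863; principal=75988-1863=74125; balance=1433505-74125=1359380
24. interest=⌊1359380·13/10000⌋=1767; principal=75988-1767=74221; balance=1359380-74221=1285159
25. interest=⌊1285159·13/10000⌋=1670; principal=75988-1670=74318; balance=1285159-74318=1210841
26. interest=⌊1210841·13/10000⌋=1574; principal=75988-1574=74414; balance=1210841-74414=1136427
27. interest=⌊1136427·13/10000⌋=1477; principal=75988-1477=74511; balance=1136427-74511=1061916
28. interest=⌊1061916·13/10000⌋=1380; principal=75988-1380=74608; balance=1061916-74608=987308
29. interest=⌊987308·13/10000⌋=1283; principal=75988-1283=74705; balance=987308-74705=912603
30. interest=⌊912603·13/10000⌋=1186; principal=75988-1186=74802; balance=912603-74802=837801
31. interest=⌊837801·13/10000⌋=1089; principal=75988-1089=74899; balance=837801-74899=762902
32. interest=⌊762902·13/10000⌋=991; principal=75988-991=74997; balance=762902-74997=687905
33. interest=⌊687905·13/10000⌋=894; principal=75988-894=75094; balance=687905-75094=612811
34. interest=⌊612811·13/10000⌋=796; principal=75988-796=75192; balance=612811-75192=537619
35. interest=⌊537619·13/10000⌋=698; principal=75988-698=75290; balance=537619-75290=462329
36. interest=⌊462329·13/10000⌋=601; principal=75988-601=75387; balance=462329-75387=386942
37. interest=⌊386942·13/10000⌋=503; principal=75988-503=75485; balance=386942-75485=311457
38. interest=⌊311457·13/10000⌋=404; principal=75988-404=75584; balance=311457-75584=235873
39. interest=⌊235873·13/10000⌋=306; principal=75988-306=75682; balance=235873-75682=160191
40. interest=⌊160191·13/10000⌋=208; principal=75988-208=75780; balance=160191-75780=84411
41. interest=⌊84411·13/10000⌋=109; principal=75988-109=75879; balance=84411-75879=8532
42. interest=⌊8532·13/10000⌋=11; principal=min(75988-11,8532)=8532; balance=8532-8532=0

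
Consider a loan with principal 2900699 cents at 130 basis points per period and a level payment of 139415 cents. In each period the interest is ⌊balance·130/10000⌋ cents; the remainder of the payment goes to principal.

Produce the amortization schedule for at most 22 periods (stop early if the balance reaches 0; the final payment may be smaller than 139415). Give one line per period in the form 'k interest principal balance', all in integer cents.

1. interest=⌊2900699·130/10000⌋=37709; principal=139415-37709=101706; balance=2900699-101706=2798993
2. interest=⌊2798993·130/10000⌋=36386; principal=139415-36386=103029; balance=2798993-103029=2695964
3. interest=⌊2695964·130/10000⌋=35047; principal=139415-35047=104368; balance=2695964-104368=2591596
4. interest=⌊2591596·130/10000⌋=33690; principal=139415-33690=105725; balance=2591596-105725=2485871
5. interest=⌊2485871·130/10000⌋=32316; principal=139415-32316=107099; balance=2485871-107099=2378772
6. interest=⌊2378772·130/10000⌋=30924; principal=139415-30924=108491; balance=2378772-108491=2270281
7. interest=⌊2270281·130/10000⌋=29513; principal=139415-29513=109902; balance=2270281-109902=2160379
8. interest=⌊2160379·130/10000⌋=28084; principal=139415-28084=111331; balance=2160379-111331=2049048
9. interest=⌊2049048·130/10000⌋=26637; principal=139415-26637=112778; balance=2049048-112778=1936270
10. interest=⌊1936270·130/10000⌋=25171; principal=139415-25171=114244; balance=1936270-114244=1822026
11. interest=⌊1822026·130/10000⌋=23686; principal=139415-23686=115729; balance=1822026-115729=1706297
12. interest=⌊1706297·130/10000⌋=22181; principal=139415-22181=117234; balance=1706297-117234=1589063
13. interest=⌊1589063·130/10000⌋=20657; principal=139415-20657=118758; balance=1589063-118758=1470305
14. interest=⌊1470305·130/10000⌋=19113; principal=139415-19113=120302; balance=1470305-120302=1350003
15. interest=⌊1350003·130/10000⌋=17550; principal=139415-17550=121865; balance=1350003-121865=1228138
16. interest=⌊1228138·130/10000⌋=15965; principal=139415-15965=123450; balance=1228138-123450=1104688
17. interest=⌊1104688·130/10000⌋=14360; principal=139415-14360=125055; balance=1104688-125055=979633
18. interest=⌊979633·130/10000⌋=12735; principal=139415-12735=126680; balance=979633-126680=852953
19. interest=⌊852953·130/10000⌋=11088; principal=139415-11088=128327; balance=852953-128327=724626
20. interest=⌊724626·130/10000⌋=9420; principal=139415-9420=129995; balance=724626-129995=594631
21. interest=⌊594631·130/10000⌋=7730; principal=139415-7730=131685; balance=594631-131685=462946
22. interest=⌊462946·130/10000⌋=6018; principal=139415-6018=133397; balance=462946-133397=329549

1 37709 101706 2798993
2 36386 103029 2695964
3 35047 104368 2591596
4 33690 105725 2485871
5 32316 107099 2378772
6 30924 108491 2270281
7 29513 109902 2160379
8 28084 111331 2049048
9 26637 112778 1936270
10 25171 114244 1822026
11 23686 115729 1706297
12 22181 117234 1589063
13 20657 118758 1470305
14 19113 120302 1350003
15 17550 121865 1228138
16 15965 123450 1104688
17 14360 125055 979633
18 12735 126680 852953
19 11088 128327 724626
20 9420 129995 594631
21 7730 131685 462946
22 6018 133397 329549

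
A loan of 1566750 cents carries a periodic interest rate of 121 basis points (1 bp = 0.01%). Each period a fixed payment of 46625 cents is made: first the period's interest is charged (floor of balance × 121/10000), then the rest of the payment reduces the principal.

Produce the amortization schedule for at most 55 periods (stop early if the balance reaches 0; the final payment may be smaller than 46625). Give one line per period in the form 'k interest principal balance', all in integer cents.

1. interest=⌊1566750·121/10000⌋=18957; principal=46625-18957=27668; balance=1566750-27668=1539082
2. interest=⌊1539082·121/10000⌋=18622; principal=46625-18622=28003; balance=1539082-28003=1511079
3. interest=⌊1511079·121/10000⌋=18284; principal=46625-18284=28341; balance=1511079-28341=1482738
4. interest=⌊1482738·121/10000⌋=17941; principal=46625-17941=28684; balance=1482738-28684=1454054
5. interest=⌊1454054·121/10000⌋=17594; principal=46625-17594=29031; balance=1454054-29031=1425023
6. interest=⌊1425023·121/10000⌋=17242; principal=46625-17242=29383; balance=1425023-29383=1395640
7. interest=⌊1395640·121/10000⌋=16887; principal=46625-16887=29738; balance=1395640-29738=1365902
8. interest=⌊1365902·121/10000⌋=16527; principal=46625-16527=30098; balance=1365902-30098=1335804
9. interest=⌊1335804·121/10000⌋=16163; principal=46625-16163=30462; balance=1335804-30462=1305342
10. interest=⌊1305342·121/10000⌋=15794; principal=46625-15794=30831; balance=1305342-30831=1274511
11. interest=⌊1274511·121/10000⌋=15421; principal=46625-15421=31204; balance=1274511-31204=1243307
12. interest=⌊1243307·121/10000⌋=15044; principal=46625-15044=31581; balance=1243307-31581=1211726
13. interest=⌊1211726·121/10000⌋=14661; principal=46625-14661=31964; balance=1211726-31964=1179762
14. interest=⌊1179762·121/10000⌋=14275; principal=46625-14275=32350; balance=1179762-32350=1147412
15. interest=⌊1147412·121/10000⌋=13883; principal=46625-13883=32742; balance=1147412-32742=1114670
16. interest=⌊1114670·121/10000⌋=13487; principal=46625-13487=33138; balance=1114670-33138=1081532
17. interest=⌊1081532·121/10000⌋=13086; principal=46625-13086=33539; balance=1081532-33539=1047993
18. interest=⌊1047993·121/10000⌋=12680; principal=46625-12680=33945; balance=1047993-33945=1014048
19. interest=⌊1014048·121/10000⌋=12269; principal=46625-12269=34356; balance=1014048-34356=979692
20. interest=⌊979692·121/10000⌋=11854; principal=46625-11854=34771; balance=979692-34771=944921
21. interest=⌊944921·121/10000⌋=11433; principal=46625-11433=35192; balance=944921-35192=909729
22. interest=⌊909729·121/10000⌋=11007; principal=46625-11007=35618; balance=909729-35618=874111
23. interest=⌊874111·121/10000⌋=10576; principal=46625-10576=36049; balance=874111-36049=838062
24. interest=⌊838062·121/10000⌋=10140; principal=46625-10140=36485; balance=838062-36485=801577
25. interest=⌊801577·121/10000⌋=9699; principal=46625-9699=36926; balance=801577-36926=764651
26. interest=⌊764651·121/10000⌋=9252; principal=46625-9252=37373; balance=764651-37373=727278
27. interest=⌊727278·121/10000⌋=8800; principal=46625-8800=37825; balance=727278-37825=689453
28. interest=⌊689453·121/10000⌋=8342; principal=46625-8342=38283; balance=689453-38283=651170
29. interest=⌊651170·121/10000⌋=7879; principal=46625-7879=38746; balance=651170-38746=612424
30. interest=⌊612424·121/10000⌋=7410; principal=46625-7410=39215; balance=612424-39215=573209
31. interest=⌊573209·121/10000⌋=6935; principal=46625-6935=39690; balance=573209-39690=533519
32. interest=⌊533519·121/10000⌋=6455; principal=46625-6455=40170; balance=533519-40170=493349
33. interest=⌊493349·121/10000⌋=5969; principal=46625-5969=40656; balance=493349-40656=452693
34. interest=⌊452693·121/10000⌋=5477; principal=46625-5477=41148; balance=452693-41148=411545
35. interest=⌊411545·121/10000⌋=4979; principal=46625-4979=41646; balance=411545-41646=369899
36. interest=⌊369899·121/10000⌋=4475; principal=46625-4475=42150; balance=369899-42150=327749
37. interest=⌊327749·121/10000⌋=3965; principal=46625-3965=42660; balance=327749-42660=285089
38. interest=⌊285089·121/10000⌋=3449; principal=46625-3449=43176; balance=285089-43176=241913
39. interest=⌊241913·121/10000⌋=2927; principal=46625-2927=43698; balance=241913-43698=198215
40. interest=⌊198215·121/10000⌋=2398; principal=46625-2398=44227; balance=198215-44227=153988
41. interest=⌊153988·121/10000⌋=1863; principal=46625-1863=44762; balance=153988-44762=109226
42. interest=⌊109226·121/10000⌋=1321; principal=46625-1321=45304; balance=109226-45304=63922
43. interest=⌊63922·121/10000⌋=773; principal=46625-773=45852; balance=63922-45852=18070
44. interest=⌊18070·121/10000⌋=218; principal=min(46625-218,18070)=18070; balance=18070-18070=0

1 18957 27668 1539082
2 18622 28003 1511079
3 18284 28341 1482738
4 17941 28684 1454054
5 17594 29031 1425023
6 17242 29383 1395640
7 16887 29738 1365902
8 16527 30098 1335804
9 16163 30462 1305342
10 15794 30831 1274511
11 15421 31204 1243307
12 15044 31581 1211726
13 14661 31964 1179762
14 14275 32350 1147412
15 13883 32742 1114670
16 13487 33138 1081532
17 13086 33539 1047993
18 12680 33945 1014048
19 12269 34356 979692
20 11854 34771 944921
21 11433 35192 909729
22 11007 35618 874111
23 10576 36049 838062
24 10140 36485 801577
25 9699 36926 764651
26 9252 37373 727278
27 8800 37825 689453
28 8342 38283 651170
29 7879 38746 612424
30 7410 39215 573209
31 6935 39690 533519
32 6455 40170 493349
33 5969 40656 452693
34 5477 41148 411545
35 4979 41646 369899
36 4475 42150 327749
37 3965 42660 285089
38 3449 43176 241913
39 2927 43698 198215
40 2398 44227 153988
41 1863 44762 109226
42 1321 45304 63922
43 773 45852 18070
44 218 18070 0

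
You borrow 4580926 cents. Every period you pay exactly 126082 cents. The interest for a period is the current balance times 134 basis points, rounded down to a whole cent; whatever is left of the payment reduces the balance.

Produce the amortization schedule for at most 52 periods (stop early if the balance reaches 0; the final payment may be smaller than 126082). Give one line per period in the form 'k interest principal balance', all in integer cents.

1 61384 64698 4516228
2 60517 65565 4450663
3 59638 66444 4384219
4 58748 67334 4316885
5 57846 68236 4248649
6 56931 69151 4179498
7 56005 70077 4109421
8 55066 71016 4038405
9 54114 71968 3966437
10 53150 72932 3893505
11 52172 73910 3819595
12 51182 74900 3744695
13 50178 75904 3668791
14 49161 76921 3591870
15 48131 77951 3513919
16 47086 78996 3434923
17 46027 80055 3354868
18 44955 81127 3273741
19 43868 82214 3191527
20 42766 83316 3108211
21 41650 84432 3023779
22 40518 85564 2938215
23 39372 86710 2851505
24 38210 87872 2763633
25 37032 89050 2674583
26 35839 90243 2584340
27 34630 91452 2492888
28 33404 92678 2400210
29 32162 93920 2306290
30 30904 95178 2211112
31 29628 96454 2114658
32 28336 97746 2016912
33 27026 99056 1917856
34 25699 100383 1817473
35 24354 101728 1715745
36 22990 103092 1612653
37 21609 104473 1508180
38 20209 105873 1402307
39 18790 107292 1295015
40 17353 108729 1186286
41 15896 110186 1076100
42 14419 111663 964437
43 12923 113159 851278
44 11407 114675 736603
45 9870 116212 620391
46 8313 117769 502622
47 6735 119347 383275
48 5135 120947 262328
49 3515 122567 139761
50 1872 124210 15551
51 208 15551 0

1. interest=⌊4580926·134/10000⌋=61384; principal=126082-61384=64698; balance=4580926-64698=4516228
2. interest=⌊4516228·134/10000⌋=60517; principal=126082-60517=65565; balance=4516228-65565=4450663
3. interest=⌊4450663·134/10000⌋=59638; principal=126082-59638=66444; balance=4450663-66444=4384219
4. interest=⌊4384219·134/10000⌋=58748; principal=126082-58748=67334; balance=4384219-67334=4316885
5. interest=⌊4316885·134/10000⌋=57846; principal=126082-57846=68236; balance=4316885-68236=4248649
6. interest=⌊4248649·134/10000⌋=56931; principal=126082-56931=69151; balance=4248649-69151=4179498
7. interest=⌊4179498·134/10000⌋=56005; principal=126082-56005=70077; balance=4179498-70077=4109421
8. interest=⌊4109421·134/10000⌋=55066; principal=126082-55066=71016; balance=4109421-71016=4038405
9. interest=⌊4038405·134/10000⌋=54114; principal=126082-54114=71968; balance=4038405-71968=3966437
10. interest=⌊3966437·134/10000⌋=53150; principal=126082-53150=72932; balance=3966437-72932=3893505
11. interest=⌊3893505·134/10000⌋=52172; principal=126082-52172=73910; balance=3893505-73910=3819595
12. interest=⌊3819595·134/10000⌋=51182; principal=126082-51182=74900; balance=3819595-74900=3744695
13. interest=⌊3744695·134/10000⌋=50178; principal=126082-50178=75904; balance=3744695-75904=3668791
14. interest=⌊3668791·134/10000⌋=49161; principal=126082-49161=76921; balance=3668791-76921=3591870
15. interest=⌊3591870·134/10000⌋=48131; principal=126082-48131=77951; balance=3591870-77951=3513919
16. interest=⌊3513919·134/10000⌋=47086; principal=126082-47086=78996; balance=3513919-78996=3434923
17. interest=⌊3434923·134/10000⌋=46027; principal=126082-46027=80055; balance=3434923-80055=3354868
18. interest=⌊3354868·134/10000⌋=44955; principal=126082-44955=81127; balance=3354868-81127=3273741
19. interest=⌊3273741·134/10000⌋=43868; principal=126082-43868=82214; balance=3273741-82214=3191527
20. interest=⌊3191527·134/10000⌋=42766; principal=126082-42766=83316; balance=3191527-83316=3108211
21. interest=⌊3108211·134/10000⌋=41650; principal=126082-41650=84432; balance=3108211-84432=3023779
22. interest=⌊3023779·134/10000⌋=40518; principal=126082-40518=85564; balance=3023779-85564=2938215
23. interest=⌊2938215·134/10000⌋=39372; principal=126082-39372=86710; balance=2938215-86710=2851505
24. interest=⌊2851505·134/10000⌋=38210; principal=126082-38210=87872; balance=2851505-87872=2763633
25. interest=⌊2763633·134/10000⌋=37032; principal=126082-37032=89050; balance=2763633-89050=2674583
26. interest=⌊2674583·134/10000⌋=35839; principal=126082-35839=90243; balance=2674583-90243=2584340
27. interest=⌊2584340·134/10000⌋=34630; principal=126082-34630=91452; balance=2584340-91452=2492888
28. interest=⌊2492888·134/10000⌋=33404; principal=126082-33404=92678; balance=2492888-92678=2400210
29. interest=⌊2400210·134/10000⌋=32162; principal=126082-32162=93920; balance=2400210-93920=2306290
30. interest=⌊2306290·134/10000⌋=30904; principal=126082-30904=95178; balance=2306290-95178=2211112
31. interest=⌊2211112·134/10000⌋=29628; principal=126082-29628=96454; balance=2211112-96454=2114658
32. interest=⌊2114658·134/10000⌋=28336; principal=126082-28336=97746; balance=2114658-97746=2016912
33. interest=⌊2016912·134/10000⌋=27026; principal=126082-27026=99056; balance=2016912-99056=1917856
34. interest=⌊1917856·134/10000⌋=25699; principal=126082-25699=100383; balance=1917856-100383=1817473
35. interest=⌊1817473·134/10000⌋=24354; principal=126082-24354=101728; balance=1817473-101728=1715745
36. interest=⌊1715745·134/10000⌋=22990; principal=126082-22990=103092; balance=1715745-103092=1612653
37. interest=⌊1612653·134/10000⌋=21609; principal=126082-21609=104473; balance=1612653-104473=1508180
38. interest=⌊1508180·134/10000⌋=20209; principal=126082-20209=105873; balance=1508180-105873=1402307
39. interest=⌊1402307·134/10000⌋=18790; principal=126082-18790=107292; balance=1402307-107292=1295015
40. interest=⌊1295015·134/10000⌋=17353; principal=126082-17353=108729; balance=1295015-108729=1186286
41. interest=⌊1186286·134/10000⌋=15896; principal=126082-15896=110186; balance=1186286-110186=1076100
42. interest=⌊1076100·134/10000⌋=14419; principal=126082-14419=111663; balance=1076100-111663=964437
43. interest=⌊964437·134/10000⌋=12923; principal=126082-12923=113159; balance=964437-113159=851278
44. interest=⌊851278·134/10000⌋=11407; principal=126082-11407=114675; balance=851278-114675=736603
45. interest=⌊736603·134/10000⌋=9870; principal=126082-9870=116212; balance=736603-116212=620391
46. interest=⌊620391·134/10000⌋=8313; principal=126082-8313=117769; balance=620391-117769=502622
47. interest=⌊502622·134/10000⌋=6735; principal=126082-6735=119347; balance=502622-119347=383275
48. interest=⌊383275·134/10000⌋=5135; principal=126082-5135=120947; balance=383275-120947=262328
49. interest=⌊262328·134/10000⌋=3515; principal=126082-3515=122567; balance=262328-122567=139761
50. interest=⌊139761·134/10000⌋=1872; principal=126082-1872=124210; balance=139761-124210=15551
51. interest=⌊15551·134/10000⌋=208; principal=min(126082-208,15551)=15551; balance=15551-15551=0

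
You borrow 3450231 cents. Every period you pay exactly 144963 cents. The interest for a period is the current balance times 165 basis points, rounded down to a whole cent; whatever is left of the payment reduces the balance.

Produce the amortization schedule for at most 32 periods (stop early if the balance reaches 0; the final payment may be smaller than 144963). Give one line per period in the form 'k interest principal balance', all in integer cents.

1. interest=⌊3450231·165/10000⌋=56928; principal=144963-56928=88035; balance=3450231-88035=3362196
2. interest=⌊3362196·165/10000⌋=55476; principal=144963-55476=89487; balance=3362196-89487=3272709
3. interest=⌊3272709·165/10000⌋=53999; principal=144963-53999=90964; balance=3272709-90964=3181745
4. interest=⌊3181745·165/10000⌋=52498; principal=144963-52498=92465; balance=3181745-92465=3089280
5. interest=⌊3089280·165/10000⌋=50973; principal=144963-50973=93990; balance=3089280-93990=2995290
6. interest=⌊2995290·165/10000⌋=49422; principal=144963-49422=95541; balance=2995290-95541=2899749
7. interest=⌊2899749·165/10000⌋=47845; principal=144963-47845=97118; balance=2899749-97118=2802631
8. interest=⌊2802631·165/10000⌋=46243; principal=144963-46243=98720; balance=2802631-98720=2703911
9. interest=⌊2703911·165/10000⌋=44614; principal=144963-44614=100349; balance=2703911-100349=2603562
10. interest=⌊2603562·165/10000⌋=42958; principal=144963-42958=102005; balance=2603562-102005=2501557
11. interest=⌊2501557·165/10000⌋=41275; principal=144963-41275=103688; balance=2501557-103688=2397869
12. interest=⌊2397869·165/10000⌋=39564; principal=144963-39564=105399; balance=2397869-105399=2292470
13. interest=⌊2292470·165/10000⌋=37825; principal=144963-37825=107138; balance=2292470-107138=2185332
14. interest=⌊2185332·165/10000⌋=36057; principal=144963-36057=108906; balance=2185332-108906=2076426
15. interest=⌊2076426·165/10000⌋=34261; principal=144963-34261=110702; balance=2076426-110702=1965724
16. interest=⌊1965724·165/10000⌋=32434; principal=144963-32434=112529; balance=1965724-112529=1853195
17. interest=⌊1853195·165/10000⌋=30577; principal=144963-30577=114386; balance=1853195-114386=1738809
18. interest=⌊1738809·165/10000⌋=28690; principal=144963-28690=116273; balance=1738809-116273=1622536
19. interest=⌊1622536·165/10000⌋=26771; principal=144963-26771=118192; balance=1622536-118192=1504344
20. interest=⌊1504344·165/10000⌋=24821; principal=144963-24821=120142; balance=1504344-120142=1384202
21. interest=⌊1384202·165/10000⌋=22839; principal=144963-22839=122124; balance=1384202-122124=1262078
22. interest=⌊1262078·165/10000⌋=20824; principal=144963-20824=124139; balance=1262078-124139=1137939
23. interest=⌊1137939·165/10000⌋=18775; principal=144963-18775=126188; balance=1137939-126188=1011751
24. interest=⌊1011751·165/10000⌋=16693; principal=144963-16693=128270; balance=1011751-128270=883481
25. interest=⌊883481·165/10000⌋=14577; principal=144963-14577=130386; balance=883481-130386=753095
26. interest=⌊753095·165/10000⌋=12426; principal=144963-12426=132537; balance=753095-132537=620558
27. interest=⌊620558·165/10000⌋=10239; principal=144963-10239=134724; balance=620558-134724=485834
28. interest=⌊485834·165/10000⌋=8016; principal=144963-8016=136947; balance=485834-136947=348887
29. interest=⌊348887·165/10000⌋=5756; principal=144963-5756=139207; balance=348887-139207=209680
30. interest=⌊209680·165/10000⌋=3459; principal=144963-3459=141504; balance=209680-141504=68176
31. interest=⌊68176·165/10000⌋=1124; principal=min(144963-1124,68176)=68176; balance=68176-68176=0

1 56928 88035 3362196
2 55476 89487 3272709
3 53999 90964 3181745
4 52498 92465 3089280
5 50973 93990 2995290
6 49422 95541 2899749
7 47845 97118 2802631
8 46243 98720 2703911
9 44614 100349 2603562
10 42958 102005 2501557
11 41275 103688 2397869
12 39564 105399 2292470
13 37825 107138 2185332
14 36057 108906 2076426
15 34261 110702 1965724
16 32434 112529 1853195
17 30577 114386 1738809
18 28690 116273 1622536
19 26771 118192 1504344
20 24821 120142 1384202
21 22839 122124 1262078
22 20824 124139 1137939
23 18775 126188 1011751
24 16693 128270 883481
25 14577 130386 753095
26 12426 132537 620558
27 10239 134724 485834
28 8016 136947 348887
29 5756 139207 209680
30 3459 141504 68176
31 1124 68176 0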